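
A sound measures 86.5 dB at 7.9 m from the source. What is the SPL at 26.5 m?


Given values:
  SPL1 = 86.5 dB, r1 = 7.9 m, r2 = 26.5 m
Formula: SPL2 = SPL1 - 20 * log10(r2 / r1)
Compute ratio: r2 / r1 = 26.5 / 7.9 = 3.3544
Compute log10: log10(3.3544) = 0.525615
Compute drop: 20 * 0.525615 = 10.5123
SPL2 = 86.5 - 10.5123 = 75.99

75.99 dB


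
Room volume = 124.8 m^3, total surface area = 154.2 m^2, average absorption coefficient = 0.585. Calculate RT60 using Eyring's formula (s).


Given values:
  V = 124.8 m^3, S = 154.2 m^2, alpha = 0.585
Formula: RT60 = 0.161 * V / (-S * ln(1 - alpha))
Compute ln(1 - 0.585) = ln(0.415) = -0.879477
Denominator: -154.2 * -0.879477 = 135.6154
Numerator: 0.161 * 124.8 = 20.0928
RT60 = 20.0928 / 135.6154 = 0.148

0.148 s


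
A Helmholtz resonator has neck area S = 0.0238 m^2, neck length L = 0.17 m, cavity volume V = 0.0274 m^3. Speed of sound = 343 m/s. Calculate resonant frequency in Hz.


Given values:
  S = 0.0238 m^2, L = 0.17 m, V = 0.0274 m^3, c = 343 m/s
Formula: f = (c / (2*pi)) * sqrt(S / (V * L))
Compute V * L = 0.0274 * 0.17 = 0.004658
Compute S / (V * L) = 0.0238 / 0.004658 = 5.1095
Compute sqrt(5.1095) = 2.26042
Compute c / (2*pi) = 343 / 6.283185 = 54.590148
f = 54.590148 * 2.26042 = 123.4

123.4 Hz


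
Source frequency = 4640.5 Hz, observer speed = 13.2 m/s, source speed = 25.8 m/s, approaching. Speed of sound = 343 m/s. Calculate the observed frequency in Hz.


Given values:
  f_s = 4640.5 Hz, v_o = 13.2 m/s, v_s = 25.8 m/s
  Direction: approaching
Formula: f_o = f_s * (c + v_o) / (c - v_s)
Numerator: c + v_o = 343 + 13.2 = 356.2
Denominator: c - v_s = 343 - 25.8 = 317.2
f_o = 4640.5 * 356.2 / 317.2 = 5211.05

5211.05 Hz


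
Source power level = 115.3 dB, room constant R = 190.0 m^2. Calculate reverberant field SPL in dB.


Given values:
  Lw = 115.3 dB, R = 190.0 m^2
Formula: SPL = Lw + 10 * log10(4 / R)
Compute 4 / R = 4 / 190.0 = 0.021053
Compute 10 * log10(0.021053) = -16.7669
SPL = 115.3 + (-16.7669) = 98.53

98.53 dB


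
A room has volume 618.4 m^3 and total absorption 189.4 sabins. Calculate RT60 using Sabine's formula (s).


Given values:
  V = 618.4 m^3
  A = 189.4 sabins
Formula: RT60 = 0.161 * V / A
Numerator: 0.161 * 618.4 = 99.5624
RT60 = 99.5624 / 189.4 = 0.526

0.526 s


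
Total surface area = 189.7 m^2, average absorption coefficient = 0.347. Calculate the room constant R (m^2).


Given values:
  S = 189.7 m^2, alpha = 0.347
Formula: R = S * alpha / (1 - alpha)
Numerator: 189.7 * 0.347 = 65.8259
Denominator: 1 - 0.347 = 0.653
R = 65.8259 / 0.653 = 100.81

100.81 m^2


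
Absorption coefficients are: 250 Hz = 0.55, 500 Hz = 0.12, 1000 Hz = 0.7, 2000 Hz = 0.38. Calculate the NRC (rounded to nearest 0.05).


Given values:
  a_250 = 0.55, a_500 = 0.12
  a_1000 = 0.7, a_2000 = 0.38
Formula: NRC = (a250 + a500 + a1000 + a2000) / 4
Sum = 0.55 + 0.12 + 0.7 + 0.38 = 1.75
NRC = 1.75 / 4 = 0.4375
Rounded to nearest 0.05: 0.45

0.45


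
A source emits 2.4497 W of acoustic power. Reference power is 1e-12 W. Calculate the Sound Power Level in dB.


Given values:
  W = 2.4497 W
  W_ref = 1e-12 W
Formula: SWL = 10 * log10(W / W_ref)
Compute ratio: W / W_ref = 2449700000000
Compute log10: log10(2449700000000) = 12.389113
Multiply: SWL = 10 * 12.389113 = 123.89

123.89 dB


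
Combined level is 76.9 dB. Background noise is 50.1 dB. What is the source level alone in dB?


Given values:
  L_total = 76.9 dB, L_bg = 50.1 dB
Formula: L_source = 10 * log10(10^(L_total/10) - 10^(L_bg/10))
Convert to linear:
  10^(76.9/10) = 48977881.9368
  10^(50.1/10) = 102329.2992
Difference: 48977881.9368 - 102329.2992 = 48875552.6376
L_source = 10 * log10(48875552.6376) = 76.89

76.89 dB


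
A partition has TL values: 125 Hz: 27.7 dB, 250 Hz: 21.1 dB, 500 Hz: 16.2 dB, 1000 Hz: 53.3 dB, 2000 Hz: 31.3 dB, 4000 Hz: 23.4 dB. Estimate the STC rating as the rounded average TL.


Given TL values at each frequency:
  125 Hz: 27.7 dB
  250 Hz: 21.1 dB
  500 Hz: 16.2 dB
  1000 Hz: 53.3 dB
  2000 Hz: 31.3 dB
  4000 Hz: 23.4 dB
Formula: STC ~ round(average of TL values)
Sum = 27.7 + 21.1 + 16.2 + 53.3 + 31.3 + 23.4 = 173.0
Average = 173.0 / 6 = 28.83
Rounded: 29

29


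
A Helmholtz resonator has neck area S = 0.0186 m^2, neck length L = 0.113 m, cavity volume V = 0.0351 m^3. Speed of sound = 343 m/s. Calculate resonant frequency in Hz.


Given values:
  S = 0.0186 m^2, L = 0.113 m, V = 0.0351 m^3, c = 343 m/s
Formula: f = (c / (2*pi)) * sqrt(S / (V * L))
Compute V * L = 0.0351 * 0.113 = 0.0039663
Compute S / (V * L) = 0.0186 / 0.0039663 = 4.6895
Compute sqrt(4.6895) = 2.165525
Compute c / (2*pi) = 343 / 6.283185 = 54.590148
f = 54.590148 * 2.165525 = 118.22

118.22 Hz


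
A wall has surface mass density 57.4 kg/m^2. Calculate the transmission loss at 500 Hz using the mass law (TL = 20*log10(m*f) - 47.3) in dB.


Given values:
  m = 57.4 kg/m^2, f = 500 Hz
Formula: TL = 20 * log10(m * f) - 47.3
Compute m * f = 57.4 * 500 = 28700.0
Compute log10(28700.0) = 4.457882
Compute 20 * 4.457882 = 89.1576
TL = 89.1576 - 47.3 = 41.86

41.86 dB


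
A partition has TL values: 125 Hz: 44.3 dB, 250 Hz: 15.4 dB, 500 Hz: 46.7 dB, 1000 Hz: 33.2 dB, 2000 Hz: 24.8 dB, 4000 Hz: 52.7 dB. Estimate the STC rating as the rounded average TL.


Given TL values at each frequency:
  125 Hz: 44.3 dB
  250 Hz: 15.4 dB
  500 Hz: 46.7 dB
  1000 Hz: 33.2 dB
  2000 Hz: 24.8 dB
  4000 Hz: 52.7 dB
Formula: STC ~ round(average of TL values)
Sum = 44.3 + 15.4 + 46.7 + 33.2 + 24.8 + 52.7 = 217.1
Average = 217.1 / 6 = 36.18
Rounded: 36

36


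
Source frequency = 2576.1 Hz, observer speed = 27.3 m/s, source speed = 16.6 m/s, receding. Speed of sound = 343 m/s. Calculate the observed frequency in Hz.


Given values:
  f_s = 2576.1 Hz, v_o = 27.3 m/s, v_s = 16.6 m/s
  Direction: receding
Formula: f_o = f_s * (c - v_o) / (c + v_s)
Numerator: c - v_o = 343 - 27.3 = 315.7
Denominator: c + v_s = 343 + 16.6 = 359.6
f_o = 2576.1 * 315.7 / 359.6 = 2261.61

2261.61 Hz


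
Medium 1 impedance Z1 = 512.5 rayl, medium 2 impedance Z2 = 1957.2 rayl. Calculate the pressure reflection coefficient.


Given values:
  Z1 = 512.5 rayl, Z2 = 1957.2 rayl
Formula: R = (Z2 - Z1) / (Z2 + Z1)
Numerator: Z2 - Z1 = 1957.2 - 512.5 = 1444.7
Denominator: Z2 + Z1 = 1957.2 + 512.5 = 2469.7
R = 1444.7 / 2469.7 = 0.585

0.585


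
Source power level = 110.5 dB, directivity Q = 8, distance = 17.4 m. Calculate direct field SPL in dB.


Given values:
  Lw = 110.5 dB, Q = 8, r = 17.4 m
Formula: SPL = Lw + 10 * log10(Q / (4 * pi * r^2))
Compute 4 * pi * r^2 = 4 * pi * 17.4^2 = 3804.5944
Compute Q / denom = 8 / 3804.5944 = 0.00210272
Compute 10 * log10(0.00210272) = -26.7722
SPL = 110.5 + (-26.7722) = 83.73

83.73 dB


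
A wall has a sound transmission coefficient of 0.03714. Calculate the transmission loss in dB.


Given values:
  tau = 0.03714
Formula: TL = 10 * log10(1 / tau)
Compute 1 / tau = 1 / 0.03714 = 26.9251
Compute log10(26.9251) = 1.430157
TL = 10 * 1.430157 = 14.3

14.3 dB


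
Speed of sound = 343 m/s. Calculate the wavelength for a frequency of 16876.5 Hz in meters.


Given values:
  c = 343 m/s, f = 16876.5 Hz
Formula: lambda = c / f
lambda = 343 / 16876.5
lambda = 0.0203

0.0203 m


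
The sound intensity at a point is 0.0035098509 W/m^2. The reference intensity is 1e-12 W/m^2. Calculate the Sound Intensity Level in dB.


Given values:
  I = 0.0035098509 W/m^2
  I_ref = 1e-12 W/m^2
Formula: SIL = 10 * log10(I / I_ref)
Compute ratio: I / I_ref = 3509850900
Compute log10: log10(3509850900) = 9.545289
Multiply: SIL = 10 * 9.545289 = 95.45

95.45 dB


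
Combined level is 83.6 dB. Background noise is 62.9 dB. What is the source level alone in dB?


Given values:
  L_total = 83.6 dB, L_bg = 62.9 dB
Formula: L_source = 10 * log10(10^(L_total/10) - 10^(L_bg/10))
Convert to linear:
  10^(83.6/10) = 229086765.2768
  10^(62.9/10) = 1949844.5998
Difference: 229086765.2768 - 1949844.5998 = 227136920.677
L_source = 10 * log10(227136920.677) = 83.56

83.56 dB


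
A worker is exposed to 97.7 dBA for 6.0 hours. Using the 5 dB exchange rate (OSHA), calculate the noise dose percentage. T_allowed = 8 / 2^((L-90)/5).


Given values:
  L = 97.7 dBA, T = 6.0 hours
Formula: T_allowed = 8 / 2^((L - 90) / 5)
Compute exponent: (97.7 - 90) / 5 = 1.54
Compute 2^(1.54) = 2.907945
T_allowed = 8 / 2.907945 = 2.751084 hours
Dose = (T / T_allowed) * 100
Dose = (6.0 / 2.751084) * 100 = 218.1

218.1 %


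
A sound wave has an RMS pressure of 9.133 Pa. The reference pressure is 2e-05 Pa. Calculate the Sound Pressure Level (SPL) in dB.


Given values:
  p = 9.133 Pa
  p_ref = 2e-05 Pa
Formula: SPL = 20 * log10(p / p_ref)
Compute ratio: p / p_ref = 9.133 / 2e-05 = 456650
Compute log10: log10(456650) = 5.659583
Multiply: SPL = 20 * 5.659583 = 113.19

113.19 dB


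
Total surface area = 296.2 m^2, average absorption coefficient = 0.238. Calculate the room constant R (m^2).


Given values:
  S = 296.2 m^2, alpha = 0.238
Formula: R = S * alpha / (1 - alpha)
Numerator: 296.2 * 0.238 = 70.4956
Denominator: 1 - 0.238 = 0.762
R = 70.4956 / 0.762 = 92.51

92.51 m^2


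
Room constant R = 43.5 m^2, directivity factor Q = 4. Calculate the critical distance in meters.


Given values:
  R = 43.5 m^2, Q = 4
Formula: d_c = 0.141 * sqrt(Q * R)
Compute Q * R = 4 * 43.5 = 174.0
Compute sqrt(174.0) = 13.1909
d_c = 0.141 * 13.1909 = 1.86

1.86 m


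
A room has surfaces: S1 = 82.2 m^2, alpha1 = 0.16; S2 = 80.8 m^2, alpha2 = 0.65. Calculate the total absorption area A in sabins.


Given surfaces:
  Surface 1: 82.2 * 0.16 = 13.152
  Surface 2: 80.8 * 0.65 = 52.52
Formula: A = sum(Si * alpha_i)
A = 13.152 + 52.52
A = 65.67

65.67 sabins


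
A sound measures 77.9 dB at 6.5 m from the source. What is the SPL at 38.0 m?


Given values:
  SPL1 = 77.9 dB, r1 = 6.5 m, r2 = 38.0 m
Formula: SPL2 = SPL1 - 20 * log10(r2 / r1)
Compute ratio: r2 / r1 = 38.0 / 6.5 = 5.8462
Compute log10: log10(5.8462) = 0.766874
Compute drop: 20 * 0.766874 = 15.3375
SPL2 = 77.9 - 15.3375 = 62.56

62.56 dB


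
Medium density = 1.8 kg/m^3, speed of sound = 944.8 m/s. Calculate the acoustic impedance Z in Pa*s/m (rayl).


Given values:
  rho = 1.8 kg/m^3
  c = 944.8 m/s
Formula: Z = rho * c
Z = 1.8 * 944.8
Z = 1700.64

1700.64 rayl


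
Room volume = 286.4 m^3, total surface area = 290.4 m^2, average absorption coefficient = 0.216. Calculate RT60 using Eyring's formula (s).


Given values:
  V = 286.4 m^3, S = 290.4 m^2, alpha = 0.216
Formula: RT60 = 0.161 * V / (-S * ln(1 - alpha))
Compute ln(1 - 0.216) = ln(0.784) = -0.243346
Denominator: -290.4 * -0.243346 = 70.6677
Numerator: 0.161 * 286.4 = 46.1104
RT60 = 46.1104 / 70.6677 = 0.652

0.652 s


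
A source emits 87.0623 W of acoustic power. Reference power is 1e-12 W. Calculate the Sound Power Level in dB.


Given values:
  W = 87.0623 W
  W_ref = 1e-12 W
Formula: SWL = 10 * log10(W / W_ref)
Compute ratio: W / W_ref = 87062300000000
Compute log10: log10(87062300000000) = 13.93983
Multiply: SWL = 10 * 13.93983 = 139.4

139.4 dB


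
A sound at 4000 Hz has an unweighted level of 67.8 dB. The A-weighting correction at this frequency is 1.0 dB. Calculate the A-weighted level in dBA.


Given values:
  SPL = 67.8 dB
  A-weighting at 4000 Hz = 1.0 dB
Formula: L_A = SPL + A_weight
L_A = 67.8 + (1.0)
L_A = 68.8

68.8 dBA


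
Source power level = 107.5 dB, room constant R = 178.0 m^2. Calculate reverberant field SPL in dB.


Given values:
  Lw = 107.5 dB, R = 178.0 m^2
Formula: SPL = Lw + 10 * log10(4 / R)
Compute 4 / R = 4 / 178.0 = 0.022472
Compute 10 * log10(0.022472) = -16.4836
SPL = 107.5 + (-16.4836) = 91.02

91.02 dB


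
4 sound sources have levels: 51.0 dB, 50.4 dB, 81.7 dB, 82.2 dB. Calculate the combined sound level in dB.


Formula: L_total = 10 * log10( sum(10^(Li/10)) )
  Source 1: 10^(51.0/10) = 125892.5412
  Source 2: 10^(50.4/10) = 109647.8196
  Source 3: 10^(81.7/10) = 147910838.8168
  Source 4: 10^(82.2/10) = 165958690.7438
Sum of linear values = 314105069.9214
L_total = 10 * log10(314105069.9214) = 84.97

84.97 dB


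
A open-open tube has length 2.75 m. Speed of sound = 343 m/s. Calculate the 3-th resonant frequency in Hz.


Given values:
  Tube type: open-open, L = 2.75 m, c = 343 m/s, n = 3
Formula: f_n = n * c / (2 * L)
Compute 2 * L = 2 * 2.75 = 5.5
f = 3 * 343 / 5.5
f = 187.09

187.09 Hz


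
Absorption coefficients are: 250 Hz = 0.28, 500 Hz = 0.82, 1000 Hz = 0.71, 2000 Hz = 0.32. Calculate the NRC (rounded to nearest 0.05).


Given values:
  a_250 = 0.28, a_500 = 0.82
  a_1000 = 0.71, a_2000 = 0.32
Formula: NRC = (a250 + a500 + a1000 + a2000) / 4
Sum = 0.28 + 0.82 + 0.71 + 0.32 = 2.13
NRC = 2.13 / 4 = 0.5325
Rounded to nearest 0.05: 0.55

0.55


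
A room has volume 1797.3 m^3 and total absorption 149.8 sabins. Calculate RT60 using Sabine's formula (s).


Given values:
  V = 1797.3 m^3
  A = 149.8 sabins
Formula: RT60 = 0.161 * V / A
Numerator: 0.161 * 1797.3 = 289.3653
RT60 = 289.3653 / 149.8 = 1.932

1.932 s


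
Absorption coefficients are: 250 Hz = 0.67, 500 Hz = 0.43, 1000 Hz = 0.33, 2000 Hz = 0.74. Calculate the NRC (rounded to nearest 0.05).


Given values:
  a_250 = 0.67, a_500 = 0.43
  a_1000 = 0.33, a_2000 = 0.74
Formula: NRC = (a250 + a500 + a1000 + a2000) / 4
Sum = 0.67 + 0.43 + 0.33 + 0.74 = 2.17
NRC = 2.17 / 4 = 0.5425
Rounded to nearest 0.05: 0.55

0.55


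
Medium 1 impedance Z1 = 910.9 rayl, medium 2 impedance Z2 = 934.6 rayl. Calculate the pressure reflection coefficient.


Given values:
  Z1 = 910.9 rayl, Z2 = 934.6 rayl
Formula: R = (Z2 - Z1) / (Z2 + Z1)
Numerator: Z2 - Z1 = 934.6 - 910.9 = 23.7
Denominator: Z2 + Z1 = 934.6 + 910.9 = 1845.5
R = 23.7 / 1845.5 = 0.0128

0.0128


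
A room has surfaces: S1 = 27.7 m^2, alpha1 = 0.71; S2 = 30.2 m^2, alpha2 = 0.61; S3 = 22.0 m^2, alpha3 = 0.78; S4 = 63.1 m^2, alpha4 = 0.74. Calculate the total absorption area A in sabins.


Given surfaces:
  Surface 1: 27.7 * 0.71 = 19.667
  Surface 2: 30.2 * 0.61 = 18.422
  Surface 3: 22.0 * 0.78 = 17.16
  Surface 4: 63.1 * 0.74 = 46.694
Formula: A = sum(Si * alpha_i)
A = 19.667 + 18.422 + 17.16 + 46.694
A = 101.94

101.94 sabins


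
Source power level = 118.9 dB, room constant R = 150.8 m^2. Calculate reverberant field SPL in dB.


Given values:
  Lw = 118.9 dB, R = 150.8 m^2
Formula: SPL = Lw + 10 * log10(4 / R)
Compute 4 / R = 4 / 150.8 = 0.026525
Compute 10 * log10(0.026525) = -15.7634
SPL = 118.9 + (-15.7634) = 103.14

103.14 dB


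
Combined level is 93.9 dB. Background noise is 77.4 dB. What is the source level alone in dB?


Given values:
  L_total = 93.9 dB, L_bg = 77.4 dB
Formula: L_source = 10 * log10(10^(L_total/10) - 10^(L_bg/10))
Convert to linear:
  10^(93.9/10) = 2454708915.685
  10^(77.4/10) = 54954087.3858
Difference: 2454708915.685 - 54954087.3858 = 2399754828.2992
L_source = 10 * log10(2399754828.2992) = 93.8

93.8 dB


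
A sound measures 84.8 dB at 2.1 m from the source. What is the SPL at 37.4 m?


Given values:
  SPL1 = 84.8 dB, r1 = 2.1 m, r2 = 37.4 m
Formula: SPL2 = SPL1 - 20 * log10(r2 / r1)
Compute ratio: r2 / r1 = 37.4 / 2.1 = 17.8095
Compute log10: log10(17.8095) = 1.250652
Compute drop: 20 * 1.250652 = 25.013
SPL2 = 84.8 - 25.013 = 59.79

59.79 dB


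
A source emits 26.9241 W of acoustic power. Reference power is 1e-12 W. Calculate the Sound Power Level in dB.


Given values:
  W = 26.9241 W
  W_ref = 1e-12 W
Formula: SWL = 10 * log10(W / W_ref)
Compute ratio: W / W_ref = 26924100000000
Compute log10: log10(26924100000000) = 13.430141
Multiply: SWL = 10 * 13.430141 = 134.3

134.3 dB


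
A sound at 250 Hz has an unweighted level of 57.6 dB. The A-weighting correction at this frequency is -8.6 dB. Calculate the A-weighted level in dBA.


Given values:
  SPL = 57.6 dB
  A-weighting at 250 Hz = -8.6 dB
Formula: L_A = SPL + A_weight
L_A = 57.6 + (-8.6)
L_A = 49.0

49.0 dBA


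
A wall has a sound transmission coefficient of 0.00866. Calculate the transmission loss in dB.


Given values:
  tau = 0.00866
Formula: TL = 10 * log10(1 / tau)
Compute 1 / tau = 1 / 0.00866 = 115.4734
Compute log10(115.4734) = 2.062482
TL = 10 * 2.062482 = 20.62

20.62 dB


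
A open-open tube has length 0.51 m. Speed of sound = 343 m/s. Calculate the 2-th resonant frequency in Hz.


Given values:
  Tube type: open-open, L = 0.51 m, c = 343 m/s, n = 2
Formula: f_n = n * c / (2 * L)
Compute 2 * L = 2 * 0.51 = 1.02
f = 2 * 343 / 1.02
f = 672.55

672.55 Hz


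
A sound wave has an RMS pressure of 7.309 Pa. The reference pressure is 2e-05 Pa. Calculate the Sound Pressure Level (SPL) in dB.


Given values:
  p = 7.309 Pa
  p_ref = 2e-05 Pa
Formula: SPL = 20 * log10(p / p_ref)
Compute ratio: p / p_ref = 7.309 / 2e-05 = 365450
Compute log10: log10(365450) = 5.562828
Multiply: SPL = 20 * 5.562828 = 111.26

111.26 dB


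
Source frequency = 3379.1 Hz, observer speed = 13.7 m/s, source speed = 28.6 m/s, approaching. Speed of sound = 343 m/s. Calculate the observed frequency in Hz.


Given values:
  f_s = 3379.1 Hz, v_o = 13.7 m/s, v_s = 28.6 m/s
  Direction: approaching
Formula: f_o = f_s * (c + v_o) / (c - v_s)
Numerator: c + v_o = 343 + 13.7 = 356.7
Denominator: c - v_s = 343 - 28.6 = 314.4
f_o = 3379.1 * 356.7 / 314.4 = 3833.73

3833.73 Hz


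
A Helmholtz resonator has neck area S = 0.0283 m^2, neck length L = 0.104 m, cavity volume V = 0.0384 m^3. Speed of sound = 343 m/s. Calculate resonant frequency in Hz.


Given values:
  S = 0.0283 m^2, L = 0.104 m, V = 0.0384 m^3, c = 343 m/s
Formula: f = (c / (2*pi)) * sqrt(S / (V * L))
Compute V * L = 0.0384 * 0.104 = 0.0039936
Compute S / (V * L) = 0.0283 / 0.0039936 = 7.0863
Compute sqrt(7.0863) = 2.662011
Compute c / (2*pi) = 343 / 6.283185 = 54.590148
f = 54.590148 * 2.662011 = 145.32

145.32 Hz


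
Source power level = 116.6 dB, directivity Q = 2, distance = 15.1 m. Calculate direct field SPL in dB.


Given values:
  Lw = 116.6 dB, Q = 2, r = 15.1 m
Formula: SPL = Lw + 10 * log10(Q / (4 * pi * r^2))
Compute 4 * pi * r^2 = 4 * pi * 15.1^2 = 2865.2582
Compute Q / denom = 2 / 2865.2582 = 0.00069802
Compute 10 * log10(0.00069802) = -31.5613
SPL = 116.6 + (-31.5613) = 85.04

85.04 dB


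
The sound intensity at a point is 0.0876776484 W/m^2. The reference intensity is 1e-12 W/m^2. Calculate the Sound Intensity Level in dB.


Given values:
  I = 0.0876776484 W/m^2
  I_ref = 1e-12 W/m^2
Formula: SIL = 10 * log10(I / I_ref)
Compute ratio: I / I_ref = 87677648400
Compute log10: log10(87677648400) = 10.942889
Multiply: SIL = 10 * 10.942889 = 109.43

109.43 dB


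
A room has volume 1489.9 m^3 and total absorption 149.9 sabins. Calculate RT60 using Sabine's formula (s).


Given values:
  V = 1489.9 m^3
  A = 149.9 sabins
Formula: RT60 = 0.161 * V / A
Numerator: 0.161 * 1489.9 = 239.8739
RT60 = 239.8739 / 149.9 = 1.6

1.6 s


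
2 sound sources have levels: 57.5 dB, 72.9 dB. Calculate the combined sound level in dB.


Formula: L_total = 10 * log10( sum(10^(Li/10)) )
  Source 1: 10^(57.5/10) = 562341.3252
  Source 2: 10^(72.9/10) = 19498445.9976
Sum of linear values = 20060787.3228
L_total = 10 * log10(20060787.3228) = 73.02

73.02 dB


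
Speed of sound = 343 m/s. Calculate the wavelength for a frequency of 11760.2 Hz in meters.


Given values:
  c = 343 m/s, f = 11760.2 Hz
Formula: lambda = c / f
lambda = 343 / 11760.2
lambda = 0.0292

0.0292 m


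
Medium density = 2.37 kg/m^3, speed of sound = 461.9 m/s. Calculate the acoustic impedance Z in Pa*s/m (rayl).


Given values:
  rho = 2.37 kg/m^3
  c = 461.9 m/s
Formula: Z = rho * c
Z = 2.37 * 461.9
Z = 1094.7

1094.7 rayl


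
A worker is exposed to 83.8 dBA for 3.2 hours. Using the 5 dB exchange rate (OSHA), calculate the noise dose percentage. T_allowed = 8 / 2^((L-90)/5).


Given values:
  L = 83.8 dBA, T = 3.2 hours
Formula: T_allowed = 8 / 2^((L - 90) / 5)
Compute exponent: (83.8 - 90) / 5 = -1.24
Compute 2^(-1.24) = 0.423373
T_allowed = 8 / 0.423373 = 18.895867 hours
Dose = (T / T_allowed) * 100
Dose = (3.2 / 18.895867) * 100 = 16.93

16.93 %


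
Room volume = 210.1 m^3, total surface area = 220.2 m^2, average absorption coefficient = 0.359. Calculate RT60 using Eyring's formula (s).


Given values:
  V = 210.1 m^3, S = 220.2 m^2, alpha = 0.359
Formula: RT60 = 0.161 * V / (-S * ln(1 - alpha))
Compute ln(1 - 0.359) = ln(0.641) = -0.444726
Denominator: -220.2 * -0.444726 = 97.9287
Numerator: 0.161 * 210.1 = 33.8261
RT60 = 33.8261 / 97.9287 = 0.345

0.345 s


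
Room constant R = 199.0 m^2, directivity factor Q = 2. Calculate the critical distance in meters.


Given values:
  R = 199.0 m^2, Q = 2
Formula: d_c = 0.141 * sqrt(Q * R)
Compute Q * R = 2 * 199.0 = 398.0
Compute sqrt(398.0) = 19.9499
d_c = 0.141 * 19.9499 = 2.813

2.813 m


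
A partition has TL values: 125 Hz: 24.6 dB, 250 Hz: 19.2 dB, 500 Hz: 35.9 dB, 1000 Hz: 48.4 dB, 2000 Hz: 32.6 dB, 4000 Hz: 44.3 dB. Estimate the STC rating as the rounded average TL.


Given TL values at each frequency:
  125 Hz: 24.6 dB
  250 Hz: 19.2 dB
  500 Hz: 35.9 dB
  1000 Hz: 48.4 dB
  2000 Hz: 32.6 dB
  4000 Hz: 44.3 dB
Formula: STC ~ round(average of TL values)
Sum = 24.6 + 19.2 + 35.9 + 48.4 + 32.6 + 44.3 = 205.0
Average = 205.0 / 6 = 34.17
Rounded: 34

34


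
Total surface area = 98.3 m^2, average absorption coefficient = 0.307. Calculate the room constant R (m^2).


Given values:
  S = 98.3 m^2, alpha = 0.307
Formula: R = S * alpha / (1 - alpha)
Numerator: 98.3 * 0.307 = 30.1781
Denominator: 1 - 0.307 = 0.693
R = 30.1781 / 0.693 = 43.55

43.55 m^2


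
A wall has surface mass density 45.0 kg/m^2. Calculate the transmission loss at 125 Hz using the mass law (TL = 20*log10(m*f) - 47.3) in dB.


Given values:
  m = 45.0 kg/m^2, f = 125 Hz
Formula: TL = 20 * log10(m * f) - 47.3
Compute m * f = 45.0 * 125 = 5625.0
Compute log10(5625.0) = 3.750123
Compute 20 * 3.750123 = 75.0025
TL = 75.0025 - 47.3 = 27.7

27.7 dB


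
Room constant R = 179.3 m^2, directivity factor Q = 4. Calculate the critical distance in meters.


Given values:
  R = 179.3 m^2, Q = 4
Formula: d_c = 0.141 * sqrt(Q * R)
Compute Q * R = 4 * 179.3 = 717.2
Compute sqrt(717.2) = 26.7806
d_c = 0.141 * 26.7806 = 3.776

3.776 m


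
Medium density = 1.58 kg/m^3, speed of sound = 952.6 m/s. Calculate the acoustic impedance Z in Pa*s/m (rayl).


Given values:
  rho = 1.58 kg/m^3
  c = 952.6 m/s
Formula: Z = rho * c
Z = 1.58 * 952.6
Z = 1505.11

1505.11 rayl


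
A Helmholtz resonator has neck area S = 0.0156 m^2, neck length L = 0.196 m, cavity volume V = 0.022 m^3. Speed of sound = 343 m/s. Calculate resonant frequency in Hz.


Given values:
  S = 0.0156 m^2, L = 0.196 m, V = 0.022 m^3, c = 343 m/s
Formula: f = (c / (2*pi)) * sqrt(S / (V * L))
Compute V * L = 0.022 * 0.196 = 0.004312
Compute S / (V * L) = 0.0156 / 0.004312 = 3.6178
Compute sqrt(3.6178) = 1.902052
Compute c / (2*pi) = 343 / 6.283185 = 54.590148
f = 54.590148 * 1.902052 = 103.83

103.83 Hz


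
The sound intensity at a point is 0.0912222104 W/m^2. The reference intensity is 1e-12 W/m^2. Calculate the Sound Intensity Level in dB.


Given values:
  I = 0.0912222104 W/m^2
  I_ref = 1e-12 W/m^2
Formula: SIL = 10 * log10(I / I_ref)
Compute ratio: I / I_ref = 91222210400
Compute log10: log10(91222210400) = 10.960101
Multiply: SIL = 10 * 10.960101 = 109.6

109.6 dB


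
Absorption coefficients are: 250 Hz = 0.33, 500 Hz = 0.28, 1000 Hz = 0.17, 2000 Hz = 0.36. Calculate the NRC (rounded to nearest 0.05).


Given values:
  a_250 = 0.33, a_500 = 0.28
  a_1000 = 0.17, a_2000 = 0.36
Formula: NRC = (a250 + a500 + a1000 + a2000) / 4
Sum = 0.33 + 0.28 + 0.17 + 0.36 = 1.14
NRC = 1.14 / 4 = 0.285
Rounded to nearest 0.05: 0.3

0.3


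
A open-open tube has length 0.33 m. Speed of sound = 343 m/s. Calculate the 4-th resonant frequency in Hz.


Given values:
  Tube type: open-open, L = 0.33 m, c = 343 m/s, n = 4
Formula: f_n = n * c / (2 * L)
Compute 2 * L = 2 * 0.33 = 0.66
f = 4 * 343 / 0.66
f = 2078.79

2078.79 Hz


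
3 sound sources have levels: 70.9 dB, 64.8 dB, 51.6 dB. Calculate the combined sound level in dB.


Formula: L_total = 10 * log10( sum(10^(Li/10)) )
  Source 1: 10^(70.9/10) = 12302687.7081
  Source 2: 10^(64.8/10) = 3019951.7204
  Source 3: 10^(51.6/10) = 144543.9771
Sum of linear values = 15467183.4056
L_total = 10 * log10(15467183.4056) = 71.89

71.89 dB


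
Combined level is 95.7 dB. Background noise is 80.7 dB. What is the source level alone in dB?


Given values:
  L_total = 95.7 dB, L_bg = 80.7 dB
Formula: L_source = 10 * log10(10^(L_total/10) - 10^(L_bg/10))
Convert to linear:
  10^(95.7/10) = 3715352290.9717
  10^(80.7/10) = 117489755.494
Difference: 3715352290.9717 - 117489755.494 = 3597862535.4777
L_source = 10 * log10(3597862535.4777) = 95.56

95.56 dB


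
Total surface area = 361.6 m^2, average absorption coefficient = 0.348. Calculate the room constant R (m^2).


Given values:
  S = 361.6 m^2, alpha = 0.348
Formula: R = S * alpha / (1 - alpha)
Numerator: 361.6 * 0.348 = 125.8368
Denominator: 1 - 0.348 = 0.652
R = 125.8368 / 0.652 = 193.0

193.0 m^2


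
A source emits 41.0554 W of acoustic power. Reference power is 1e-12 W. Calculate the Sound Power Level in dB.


Given values:
  W = 41.0554 W
  W_ref = 1e-12 W
Formula: SWL = 10 * log10(W / W_ref)
Compute ratio: W / W_ref = 41055400000000
Compute log10: log10(41055400000000) = 13.61337
Multiply: SWL = 10 * 13.61337 = 136.13

136.13 dB


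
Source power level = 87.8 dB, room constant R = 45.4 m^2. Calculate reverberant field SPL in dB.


Given values:
  Lw = 87.8 dB, R = 45.4 m^2
Formula: SPL = Lw + 10 * log10(4 / R)
Compute 4 / R = 4 / 45.4 = 0.088106
Compute 10 * log10(0.088106) = -10.5499
SPL = 87.8 + (-10.5499) = 77.25

77.25 dB


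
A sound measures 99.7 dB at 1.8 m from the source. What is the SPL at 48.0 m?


Given values:
  SPL1 = 99.7 dB, r1 = 1.8 m, r2 = 48.0 m
Formula: SPL2 = SPL1 - 20 * log10(r2 / r1)
Compute ratio: r2 / r1 = 48.0 / 1.8 = 26.6667
Compute log10: log10(26.6667) = 1.425969
Compute drop: 20 * 1.425969 = 28.5194
SPL2 = 99.7 - 28.5194 = 71.18

71.18 dB


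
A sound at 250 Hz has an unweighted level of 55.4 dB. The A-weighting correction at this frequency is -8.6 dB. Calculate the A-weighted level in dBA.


Given values:
  SPL = 55.4 dB
  A-weighting at 250 Hz = -8.6 dB
Formula: L_A = SPL + A_weight
L_A = 55.4 + (-8.6)
L_A = 46.8

46.8 dBA


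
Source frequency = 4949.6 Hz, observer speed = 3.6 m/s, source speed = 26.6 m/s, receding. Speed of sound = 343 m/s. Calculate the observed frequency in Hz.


Given values:
  f_s = 4949.6 Hz, v_o = 3.6 m/s, v_s = 26.6 m/s
  Direction: receding
Formula: f_o = f_s * (c - v_o) / (c + v_s)
Numerator: c - v_o = 343 - 3.6 = 339.4
Denominator: c + v_s = 343 + 26.6 = 369.6
f_o = 4949.6 * 339.4 / 369.6 = 4545.17

4545.17 Hz


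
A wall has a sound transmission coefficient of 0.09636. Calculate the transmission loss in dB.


Given values:
  tau = 0.09636
Formula: TL = 10 * log10(1 / tau)
Compute 1 / tau = 1 / 0.09636 = 10.3778
Compute log10(10.3778) = 1.016105
TL = 10 * 1.016105 = 10.16

10.16 dB


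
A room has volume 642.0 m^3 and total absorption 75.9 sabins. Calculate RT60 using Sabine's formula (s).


Given values:
  V = 642.0 m^3
  A = 75.9 sabins
Formula: RT60 = 0.161 * V / A
Numerator: 0.161 * 642.0 = 103.362
RT60 = 103.362 / 75.9 = 1.362

1.362 s


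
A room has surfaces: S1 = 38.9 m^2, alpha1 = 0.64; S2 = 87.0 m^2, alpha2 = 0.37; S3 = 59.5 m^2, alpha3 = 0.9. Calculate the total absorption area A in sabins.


Given surfaces:
  Surface 1: 38.9 * 0.64 = 24.896
  Surface 2: 87.0 * 0.37 = 32.19
  Surface 3: 59.5 * 0.9 = 53.55
Formula: A = sum(Si * alpha_i)
A = 24.896 + 32.19 + 53.55
A = 110.64

110.64 sabins


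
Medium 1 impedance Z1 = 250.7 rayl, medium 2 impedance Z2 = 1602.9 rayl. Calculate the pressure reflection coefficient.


Given values:
  Z1 = 250.7 rayl, Z2 = 1602.9 rayl
Formula: R = (Z2 - Z1) / (Z2 + Z1)
Numerator: Z2 - Z1 = 1602.9 - 250.7 = 1352.2
Denominator: Z2 + Z1 = 1602.9 + 250.7 = 1853.6
R = 1352.2 / 1853.6 = 0.7295

0.7295


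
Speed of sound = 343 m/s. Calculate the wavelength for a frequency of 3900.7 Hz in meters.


Given values:
  c = 343 m/s, f = 3900.7 Hz
Formula: lambda = c / f
lambda = 343 / 3900.7
lambda = 0.0879

0.0879 m


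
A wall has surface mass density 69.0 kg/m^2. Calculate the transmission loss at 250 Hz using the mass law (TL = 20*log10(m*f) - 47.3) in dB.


Given values:
  m = 69.0 kg/m^2, f = 250 Hz
Formula: TL = 20 * log10(m * f) - 47.3
Compute m * f = 69.0 * 250 = 17250.0
Compute log10(17250.0) = 4.236789
Compute 20 * 4.236789 = 84.7358
TL = 84.7358 - 47.3 = 37.44

37.44 dB


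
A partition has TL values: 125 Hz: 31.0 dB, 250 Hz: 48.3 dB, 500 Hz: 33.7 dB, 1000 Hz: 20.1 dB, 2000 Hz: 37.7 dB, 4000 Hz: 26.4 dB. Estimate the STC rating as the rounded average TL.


Given TL values at each frequency:
  125 Hz: 31.0 dB
  250 Hz: 48.3 dB
  500 Hz: 33.7 dB
  1000 Hz: 20.1 dB
  2000 Hz: 37.7 dB
  4000 Hz: 26.4 dB
Formula: STC ~ round(average of TL values)
Sum = 31.0 + 48.3 + 33.7 + 20.1 + 37.7 + 26.4 = 197.2
Average = 197.2 / 6 = 32.87
Rounded: 33

33


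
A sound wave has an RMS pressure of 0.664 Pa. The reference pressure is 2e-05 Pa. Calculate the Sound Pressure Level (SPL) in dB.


Given values:
  p = 0.664 Pa
  p_ref = 2e-05 Pa
Formula: SPL = 20 * log10(p / p_ref)
Compute ratio: p / p_ref = 0.664 / 2e-05 = 33200
Compute log10: log10(33200) = 4.521138
Multiply: SPL = 20 * 4.521138 = 90.42

90.42 dB


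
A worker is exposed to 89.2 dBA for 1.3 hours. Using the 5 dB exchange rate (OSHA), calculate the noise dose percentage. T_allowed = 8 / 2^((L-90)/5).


Given values:
  L = 89.2 dBA, T = 1.3 hours
Formula: T_allowed = 8 / 2^((L - 90) / 5)
Compute exponent: (89.2 - 90) / 5 = -0.16
Compute 2^(-0.16) = 0.895025
T_allowed = 8 / 0.895025 = 8.938298 hours
Dose = (T / T_allowed) * 100
Dose = (1.3 / 8.938298) * 100 = 14.54

14.54 %


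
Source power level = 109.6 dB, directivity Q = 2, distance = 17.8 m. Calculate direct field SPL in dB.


Given values:
  Lw = 109.6 dB, Q = 2, r = 17.8 m
Formula: SPL = Lw + 10 * log10(Q / (4 * pi * r^2))
Compute 4 * pi * r^2 = 4 * pi * 17.8^2 = 3981.5289
Compute Q / denom = 2 / 3981.5289 = 0.00050232
Compute 10 * log10(0.00050232) = -32.9902
SPL = 109.6 + (-32.9902) = 76.61

76.61 dB


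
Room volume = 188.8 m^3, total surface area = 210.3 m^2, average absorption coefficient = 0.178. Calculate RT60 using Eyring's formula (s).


Given values:
  V = 188.8 m^3, S = 210.3 m^2, alpha = 0.178
Formula: RT60 = 0.161 * V / (-S * ln(1 - alpha))
Compute ln(1 - 0.178) = ln(0.822) = -0.196015
Denominator: -210.3 * -0.196015 = 41.222
Numerator: 0.161 * 188.8 = 30.3968
RT60 = 30.3968 / 41.222 = 0.737

0.737 s


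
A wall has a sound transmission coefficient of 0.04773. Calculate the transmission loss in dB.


Given values:
  tau = 0.04773
Formula: TL = 10 * log10(1 / tau)
Compute 1 / tau = 1 / 0.04773 = 20.9512
Compute log10(20.9512) = 1.321209
TL = 10 * 1.321209 = 13.21

13.21 dB


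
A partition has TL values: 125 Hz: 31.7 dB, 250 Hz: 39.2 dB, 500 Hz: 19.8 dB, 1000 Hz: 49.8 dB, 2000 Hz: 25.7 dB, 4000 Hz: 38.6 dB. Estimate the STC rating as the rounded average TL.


Given TL values at each frequency:
  125 Hz: 31.7 dB
  250 Hz: 39.2 dB
  500 Hz: 19.8 dB
  1000 Hz: 49.8 dB
  2000 Hz: 25.7 dB
  4000 Hz: 38.6 dB
Formula: STC ~ round(average of TL values)
Sum = 31.7 + 39.2 + 19.8 + 49.8 + 25.7 + 38.6 = 204.8
Average = 204.8 / 6 = 34.13
Rounded: 34

34


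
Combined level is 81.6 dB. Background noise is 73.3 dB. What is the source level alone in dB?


Given values:
  L_total = 81.6 dB, L_bg = 73.3 dB
Formula: L_source = 10 * log10(10^(L_total/10) - 10^(L_bg/10))
Convert to linear:
  10^(81.6/10) = 144543977.0746
  10^(73.3/10) = 21379620.895
Difference: 144543977.0746 - 21379620.895 = 123164356.1796
L_source = 10 * log10(123164356.1796) = 80.9

80.9 dB


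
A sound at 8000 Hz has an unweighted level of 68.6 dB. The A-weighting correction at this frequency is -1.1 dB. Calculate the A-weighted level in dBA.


Given values:
  SPL = 68.6 dB
  A-weighting at 8000 Hz = -1.1 dB
Formula: L_A = SPL + A_weight
L_A = 68.6 + (-1.1)
L_A = 67.5

67.5 dBA


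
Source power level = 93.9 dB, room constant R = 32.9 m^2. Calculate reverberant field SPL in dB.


Given values:
  Lw = 93.9 dB, R = 32.9 m^2
Formula: SPL = Lw + 10 * log10(4 / R)
Compute 4 / R = 4 / 32.9 = 0.121581
Compute 10 * log10(0.121581) = -9.1513
SPL = 93.9 + (-9.1513) = 84.75

84.75 dB


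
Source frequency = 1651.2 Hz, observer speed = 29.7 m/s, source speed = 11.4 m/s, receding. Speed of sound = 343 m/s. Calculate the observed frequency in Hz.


Given values:
  f_s = 1651.2 Hz, v_o = 29.7 m/s, v_s = 11.4 m/s
  Direction: receding
Formula: f_o = f_s * (c - v_o) / (c + v_s)
Numerator: c - v_o = 343 - 29.7 = 313.3
Denominator: c + v_s = 343 + 11.4 = 354.4
f_o = 1651.2 * 313.3 / 354.4 = 1459.71

1459.71 Hz


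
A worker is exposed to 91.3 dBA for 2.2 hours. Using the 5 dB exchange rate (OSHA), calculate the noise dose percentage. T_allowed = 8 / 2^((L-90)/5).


Given values:
  L = 91.3 dBA, T = 2.2 hours
Formula: T_allowed = 8 / 2^((L - 90) / 5)
Compute exponent: (91.3 - 90) / 5 = 0.26
Compute 2^(0.26) = 1.197479
T_allowed = 8 / 1.197479 = 6.680702 hours
Dose = (T / T_allowed) * 100
Dose = (2.2 / 6.680702) * 100 = 32.93

32.93 %


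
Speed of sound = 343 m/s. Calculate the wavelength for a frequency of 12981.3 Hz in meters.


Given values:
  c = 343 m/s, f = 12981.3 Hz
Formula: lambda = c / f
lambda = 343 / 12981.3
lambda = 0.0264

0.0264 m


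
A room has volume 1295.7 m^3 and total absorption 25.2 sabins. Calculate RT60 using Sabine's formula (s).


Given values:
  V = 1295.7 m^3
  A = 25.2 sabins
Formula: RT60 = 0.161 * V / A
Numerator: 0.161 * 1295.7 = 208.6077
RT60 = 208.6077 / 25.2 = 8.278

8.278 s


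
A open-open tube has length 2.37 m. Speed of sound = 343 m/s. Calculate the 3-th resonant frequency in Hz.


Given values:
  Tube type: open-open, L = 2.37 m, c = 343 m/s, n = 3
Formula: f_n = n * c / (2 * L)
Compute 2 * L = 2 * 2.37 = 4.74
f = 3 * 343 / 4.74
f = 217.09

217.09 Hz


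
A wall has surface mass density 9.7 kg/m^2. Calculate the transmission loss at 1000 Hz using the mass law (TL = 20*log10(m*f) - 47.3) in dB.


Given values:
  m = 9.7 kg/m^2, f = 1000 Hz
Formula: TL = 20 * log10(m * f) - 47.3
Compute m * f = 9.7 * 1000 = 9700.0
Compute log10(9700.0) = 3.986772
Compute 20 * 3.986772 = 79.7354
TL = 79.7354 - 47.3 = 32.44

32.44 dB


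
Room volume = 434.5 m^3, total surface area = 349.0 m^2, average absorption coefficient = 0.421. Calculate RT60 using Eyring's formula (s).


Given values:
  V = 434.5 m^3, S = 349.0 m^2, alpha = 0.421
Formula: RT60 = 0.161 * V / (-S * ln(1 - alpha))
Compute ln(1 - 0.421) = ln(0.579) = -0.546453
Denominator: -349.0 * -0.546453 = 190.7121
Numerator: 0.161 * 434.5 = 69.9545
RT60 = 69.9545 / 190.7121 = 0.367

0.367 s


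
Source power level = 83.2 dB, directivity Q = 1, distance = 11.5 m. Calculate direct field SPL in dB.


Given values:
  Lw = 83.2 dB, Q = 1, r = 11.5 m
Formula: SPL = Lw + 10 * log10(Q / (4 * pi * r^2))
Compute 4 * pi * r^2 = 4 * pi * 11.5^2 = 1661.9025
Compute Q / denom = 1 / 1661.9025 = 0.00060172
Compute 10 * log10(0.00060172) = -32.2061
SPL = 83.2 + (-32.2061) = 50.99

50.99 dB


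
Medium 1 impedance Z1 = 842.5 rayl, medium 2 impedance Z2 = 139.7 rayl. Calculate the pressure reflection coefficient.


Given values:
  Z1 = 842.5 rayl, Z2 = 139.7 rayl
Formula: R = (Z2 - Z1) / (Z2 + Z1)
Numerator: Z2 - Z1 = 139.7 - 842.5 = -702.8
Denominator: Z2 + Z1 = 139.7 + 842.5 = 982.2
R = -702.8 / 982.2 = -0.7155

-0.7155


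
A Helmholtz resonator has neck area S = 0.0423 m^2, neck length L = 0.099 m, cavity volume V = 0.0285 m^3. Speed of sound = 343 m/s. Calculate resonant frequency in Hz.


Given values:
  S = 0.0423 m^2, L = 0.099 m, V = 0.0285 m^3, c = 343 m/s
Formula: f = (c / (2*pi)) * sqrt(S / (V * L))
Compute V * L = 0.0285 * 0.099 = 0.0028215
Compute S / (V * L) = 0.0423 / 0.0028215 = 14.992
Compute sqrt(14.992) = 3.87195
Compute c / (2*pi) = 343 / 6.283185 = 54.590148
f = 54.590148 * 3.87195 = 211.37

211.37 Hz


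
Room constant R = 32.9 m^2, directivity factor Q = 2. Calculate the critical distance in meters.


Given values:
  R = 32.9 m^2, Q = 2
Formula: d_c = 0.141 * sqrt(Q * R)
Compute Q * R = 2 * 32.9 = 65.8
Compute sqrt(65.8) = 8.1117
d_c = 0.141 * 8.1117 = 1.144

1.144 m


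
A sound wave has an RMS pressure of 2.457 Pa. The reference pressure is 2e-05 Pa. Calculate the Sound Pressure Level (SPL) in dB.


Given values:
  p = 2.457 Pa
  p_ref = 2e-05 Pa
Formula: SPL = 20 * log10(p / p_ref)
Compute ratio: p / p_ref = 2.457 / 2e-05 = 122850
Compute log10: log10(122850) = 5.089375
Multiply: SPL = 20 * 5.089375 = 101.79

101.79 dB


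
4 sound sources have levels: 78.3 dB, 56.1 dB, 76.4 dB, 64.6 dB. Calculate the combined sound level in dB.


Formula: L_total = 10 * log10( sum(10^(Li/10)) )
  Source 1: 10^(78.3/10) = 67608297.5392
  Source 2: 10^(56.1/10) = 407380.2778
  Source 3: 10^(76.4/10) = 43651583.224
  Source 4: 10^(64.6/10) = 2884031.5031
Sum of linear values = 114551292.5441
L_total = 10 * log10(114551292.5441) = 80.59

80.59 dB


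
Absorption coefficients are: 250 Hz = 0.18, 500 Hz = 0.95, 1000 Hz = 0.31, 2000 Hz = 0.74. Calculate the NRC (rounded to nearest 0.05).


Given values:
  a_250 = 0.18, a_500 = 0.95
  a_1000 = 0.31, a_2000 = 0.74
Formula: NRC = (a250 + a500 + a1000 + a2000) / 4
Sum = 0.18 + 0.95 + 0.31 + 0.74 = 2.18
NRC = 2.18 / 4 = 0.545
Rounded to nearest 0.05: 0.55

0.55


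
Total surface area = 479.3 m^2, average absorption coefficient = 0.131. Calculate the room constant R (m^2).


Given values:
  S = 479.3 m^2, alpha = 0.131
Formula: R = S * alpha / (1 - alpha)
Numerator: 479.3 * 0.131 = 62.7883
Denominator: 1 - 0.131 = 0.869
R = 62.7883 / 0.869 = 72.25

72.25 m^2


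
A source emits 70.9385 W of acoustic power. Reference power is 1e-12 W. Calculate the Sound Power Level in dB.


Given values:
  W = 70.9385 W
  W_ref = 1e-12 W
Formula: SWL = 10 * log10(W / W_ref)
Compute ratio: W / W_ref = 70938500000000
Compute log10: log10(70938500000000) = 13.850882
Multiply: SWL = 10 * 13.850882 = 138.51

138.51 dB


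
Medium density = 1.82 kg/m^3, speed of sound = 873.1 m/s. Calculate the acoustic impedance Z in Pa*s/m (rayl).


Given values:
  rho = 1.82 kg/m^3
  c = 873.1 m/s
Formula: Z = rho * c
Z = 1.82 * 873.1
Z = 1589.04

1589.04 rayl


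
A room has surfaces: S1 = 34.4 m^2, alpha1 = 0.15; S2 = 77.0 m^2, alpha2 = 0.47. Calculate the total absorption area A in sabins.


Given surfaces:
  Surface 1: 34.4 * 0.15 = 5.16
  Surface 2: 77.0 * 0.47 = 36.19
Formula: A = sum(Si * alpha_i)
A = 5.16 + 36.19
A = 41.35

41.35 sabins


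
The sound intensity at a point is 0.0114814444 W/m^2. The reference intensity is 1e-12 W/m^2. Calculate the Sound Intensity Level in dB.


Given values:
  I = 0.0114814444 W/m^2
  I_ref = 1e-12 W/m^2
Formula: SIL = 10 * log10(I / I_ref)
Compute ratio: I / I_ref = 11481444400
Compute log10: log10(11481444400) = 10.059997
Multiply: SIL = 10 * 10.059997 = 100.6

100.6 dB


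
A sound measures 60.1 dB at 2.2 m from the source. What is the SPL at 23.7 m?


Given values:
  SPL1 = 60.1 dB, r1 = 2.2 m, r2 = 23.7 m
Formula: SPL2 = SPL1 - 20 * log10(r2 / r1)
Compute ratio: r2 / r1 = 23.7 / 2.2 = 10.7727
Compute log10: log10(10.7727) = 1.032325
Compute drop: 20 * 1.032325 = 20.6465
SPL2 = 60.1 - 20.6465 = 39.45

39.45 dB


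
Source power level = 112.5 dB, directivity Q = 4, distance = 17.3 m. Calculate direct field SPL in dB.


Given values:
  Lw = 112.5 dB, Q = 4, r = 17.3 m
Formula: SPL = Lw + 10 * log10(Q / (4 * pi * r^2))
Compute 4 * pi * r^2 = 4 * pi * 17.3^2 = 3760.9891
Compute Q / denom = 4 / 3760.9891 = 0.00106355
Compute 10 * log10(0.00106355) = -29.7324
SPL = 112.5 + (-29.7324) = 82.77

82.77 dB
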